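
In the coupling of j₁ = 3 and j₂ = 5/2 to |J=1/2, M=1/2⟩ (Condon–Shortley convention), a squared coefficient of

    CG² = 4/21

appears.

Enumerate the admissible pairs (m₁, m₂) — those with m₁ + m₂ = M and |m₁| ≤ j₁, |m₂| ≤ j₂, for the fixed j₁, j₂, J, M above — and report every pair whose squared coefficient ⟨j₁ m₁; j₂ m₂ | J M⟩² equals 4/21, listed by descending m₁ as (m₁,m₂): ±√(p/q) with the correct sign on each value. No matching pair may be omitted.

Admissible pairs with m₁+m₂ = M = 1/2: (-2,5/2), (-1,3/2), (0,1/2), (1,-1/2), (2,-3/2), (3,-5/2)
  (m₁,m₂)=(3,-5/2): CG² = 2/7, CG = +√(2/7)
  (m₁,m₂)=(2,-3/2): CG² = 5/21, CG = −√(5/21)
  (m₁,m₂)=(1,-1/2): CG² = 4/21, CG = +√(4/21)   ← matches the target
  (m₁,m₂)=(0,1/2): CG² = 1/7, CG = −√(1/7)
  (m₁,m₂)=(-1,3/2): CG² = 2/21, CG = +√(2/21)
  (m₁,m₂)=(-2,5/2): CG² = 1/21, CG = −√(1/21)
Pairs with CG² = 4/21: (1,-1/2): +√(4/21)

(1,-1/2): +√(4/21)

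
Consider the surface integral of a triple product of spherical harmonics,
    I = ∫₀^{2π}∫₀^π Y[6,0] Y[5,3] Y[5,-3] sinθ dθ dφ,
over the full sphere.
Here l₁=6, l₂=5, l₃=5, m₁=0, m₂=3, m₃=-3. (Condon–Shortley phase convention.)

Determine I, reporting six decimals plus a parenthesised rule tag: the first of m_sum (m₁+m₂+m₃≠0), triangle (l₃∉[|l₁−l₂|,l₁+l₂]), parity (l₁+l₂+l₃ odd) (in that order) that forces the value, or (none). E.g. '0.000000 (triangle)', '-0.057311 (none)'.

Rules hold: Σm=0, L=16 even, 1≤5≤11.
N = 13·11·11 = 1573
Δ = 6!·6!·4!/17! = 1/28588560
Racah Σ t=1..5: t=1:−1/345600 t=2:+1/13824 t=3:−1/5184 t=4:+1/13824 t=5:−1/345600 = -7/129600
⇒ 3j(6 5 5; 0 0 0)² = 80/7293, sgn +1
Racah Σ t=4..6: t=4:+1/55296 t=5:−1/86400 t=6:+1/2073600 = 29/4147200
⇒ 3j(6 5 5; 0 3 -3)² = 841/145860, sgn +1
4πI² = N·(3j₀)²·(3jₘ)² = 3364/33813
I = +1·√(0.0994884/4π) = 0.08897771
No selection rule forces the value: the integral is nonzero (none).

0.088978 (none)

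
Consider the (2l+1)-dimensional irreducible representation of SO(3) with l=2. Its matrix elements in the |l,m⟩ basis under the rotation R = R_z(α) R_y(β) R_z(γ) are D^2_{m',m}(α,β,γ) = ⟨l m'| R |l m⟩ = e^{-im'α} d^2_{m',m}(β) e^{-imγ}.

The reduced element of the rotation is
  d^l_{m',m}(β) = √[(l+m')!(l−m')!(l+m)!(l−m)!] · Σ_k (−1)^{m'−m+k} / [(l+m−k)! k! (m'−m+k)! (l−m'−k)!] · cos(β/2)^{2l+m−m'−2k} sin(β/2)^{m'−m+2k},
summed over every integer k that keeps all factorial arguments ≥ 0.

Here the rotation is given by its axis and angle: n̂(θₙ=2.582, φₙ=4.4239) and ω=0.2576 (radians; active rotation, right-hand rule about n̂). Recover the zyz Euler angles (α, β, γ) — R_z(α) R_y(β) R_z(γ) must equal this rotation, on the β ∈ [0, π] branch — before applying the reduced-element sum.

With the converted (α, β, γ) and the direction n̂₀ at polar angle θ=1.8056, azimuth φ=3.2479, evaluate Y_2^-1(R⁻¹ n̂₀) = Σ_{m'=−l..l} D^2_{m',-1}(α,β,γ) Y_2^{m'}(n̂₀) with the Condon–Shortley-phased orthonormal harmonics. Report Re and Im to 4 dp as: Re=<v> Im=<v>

Axis–angle → zyz. n̂ = (sinθₙcosφₙ, sinθₙsinφₙ, cosθₙ) = (-0.151026, -0.508904, -0.847471), ω = 0.2576.
R = I cosω + sinω [n̂]ₓ + (1−cosω) n̂n̂ᵀ gives
  R = [+0.967757, +0.218438, -0.125425; -0.213366, +0.975550, +0.052706; +0.133872, -0.024245, +0.990702]
β = atan2(√(R₁₃²+R₂₃²), R₃₃) = 0.136473; α = atan2(R₂₃, R₁₃) mod 2π = 2.743779; γ = atan2(R₃₂, −R₃₁) mod 2π = 3.320757
Need the full column D^2_{m',-1} for m'=−2..2 at α=2.7438, β=0.1365, γ=3.3208.
cos(β/2)=0.997673, sin(β/2)=0.068183
d^2_{-2,-1}: single k=1 term ⇒ +0.135417;  D = -0.110491+0.078292i
d^2_{-1,-1}: k∈[0..1] ⇒ +0.990724 -0.013882 = +0.976842;  D = +0.953584-0.211887i
d^2_{0,-1}: k∈[0..1] ⇒ -0.165851 +0.000775 = -0.165077;  D = +0.162434+0.029418i
d^2_{1,-1}: k∈[0..1] ⇒ +0.013882 -0.000022 = +0.013860;  D = +0.011617+0.007561i
d^2_{2,-1}: single k=0 term ⇒ -0.000632;  D = +0.000355+0.000523i
Y_2^{m'}(θ=1.8056,φ=3.2479) and Σ D·Y over m':
  (-0.1105+0.0783i)·(+0.3571-0.0771i)  (+0.9536-0.2119i)·(+0.1738-0.0185i)  (+0.1624+0.0294i)·(-0.2642+0.0000i)  (+0.0116+0.0076i)·(-0.1738-0.0185i)  (+0.0004+0.0005i)·(+0.3571+0.0771i)
Y_2^-1(R⁻¹ n̂) = +0.083690-0.027124i

Re=0.0837 Im=-0.0271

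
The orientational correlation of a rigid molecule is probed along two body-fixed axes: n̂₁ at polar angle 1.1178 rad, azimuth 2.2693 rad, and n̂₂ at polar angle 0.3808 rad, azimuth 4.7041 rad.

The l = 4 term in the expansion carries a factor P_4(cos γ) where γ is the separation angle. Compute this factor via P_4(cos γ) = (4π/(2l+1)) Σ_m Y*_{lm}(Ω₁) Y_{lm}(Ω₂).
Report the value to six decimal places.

0.290494

Addition theorem: P_4(cos γ) = (4π/9) Σ_m Y*_{lm}(Ω₁) Y_{lm}(Ω₂), m = −4…4:
  term(m=-4) = -0.00232 + 0.00076j   from Y*(Ω₁)=-0.27194 + 0.09852j, Y(Ω₂)=0.00844 + 0.00028j
  term(m=-3) = 0.01241 - 0.02026j   from Y*(Ω₁)=0.34464 + 0.19949j, Y(Ω₂)=0.00148 - 0.05964j
  term(m=-2) = 0.00336 + 0.02117j   from Y*(Ω₁)=-0.01594 - 0.09079j, Y(Ω₂)=-0.23254 - 0.00386j
  term(m=-1) = 0.11629 + 0.09931j   from Y*(Ω₁)=0.19864 - 0.23655j, Y(Ω₂)=-0.00410 + 0.49508j
  term(m=+0) = -0.05142 + 0.00000j   from Y*(Ω₁)=-0.15469 + 0.00000j, Y(Ω₂)=0.33243 + 0.00000j
  term(m=+1) = 0.11629 - 0.09931j   from Y*(Ω₁)=-0.19864 - 0.23655j, Y(Ω₂)=0.00410 + 0.49508j
  term(m=+2) = 0.00336 - 0.02117j   from Y*(Ω₁)=-0.01594 + 0.09079j, Y(Ω₂)=-0.23254 + 0.00386j
  term(m=+3) = 0.01241 + 0.02026j   from Y*(Ω₁)=-0.34464 + 0.19949j, Y(Ω₂)=-0.00148 - 0.05964j
  term(m=+4) = -0.00232 - 0.00076j   from Y*(Ω₁)=-0.27194 - 0.09852j, Y(Ω₂)=0.00844 - 0.00028j
Total Σ_m = 0.20805 - 0.00000j. Multiply by 1.396263: 0.29049 - 0.00000j. P_4(cos γ) = 0.290494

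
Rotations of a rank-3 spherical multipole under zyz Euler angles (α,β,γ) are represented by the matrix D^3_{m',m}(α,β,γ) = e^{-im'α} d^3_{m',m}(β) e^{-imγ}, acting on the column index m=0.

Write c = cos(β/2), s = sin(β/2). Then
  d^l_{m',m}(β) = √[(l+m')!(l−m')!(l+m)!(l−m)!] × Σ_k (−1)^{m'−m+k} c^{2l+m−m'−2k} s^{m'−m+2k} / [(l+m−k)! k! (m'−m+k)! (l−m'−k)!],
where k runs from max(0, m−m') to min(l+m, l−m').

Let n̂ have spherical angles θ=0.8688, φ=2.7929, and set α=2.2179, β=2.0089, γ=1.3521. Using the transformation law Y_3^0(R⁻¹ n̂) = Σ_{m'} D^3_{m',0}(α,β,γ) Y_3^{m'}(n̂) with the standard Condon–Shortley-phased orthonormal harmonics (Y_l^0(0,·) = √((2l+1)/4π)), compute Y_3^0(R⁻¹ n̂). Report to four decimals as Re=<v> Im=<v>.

Re=-0.2893 Im=0.0000

Need the full column D^3_{m',0} for m'=−3..3 at α=2.2179, β=2.0089, γ=1.3521.
cos(β/2)=0.536552, sin(β/2)=0.843867
d^3_{-3,0}: single k=3 term ⇒ +0.415120;  D = +0.386950+0.150313i
d^3_{-2,0}: k∈[2..3] ⇒ +0.323264 -0.799615 = -0.476351;  D = +0.130080+0.458246i
d^3_{-1,0}: k∈[1..3] ⇒ +0.129995 -0.964651 +0.795377 = -0.039280;  D = +0.023681-0.031339i
d^3_{0,0}: k∈[0..3] ⇒ +0.023860 -0.531177 +1.313902 -0.361114 = +0.445471;  D = +0.445471+0.000000i
d^3_{1,0}: k∈[0..2] ⇒ -0.129995 +0.964651 -0.795377 = +0.039280;  D = -0.023681-0.031339i
d^3_{2,0}: k∈[0..1] ⇒ +0.323264 -0.799615 = -0.476351;  D = +0.130080-0.458246i
d^3_{3,0}: single k=0 term ⇒ -0.415120;  D = -0.386950+0.150313i
Y_3^{m'}(θ=0.8688,φ=2.7929) and Σ D·Y over m':
  (+0.3870+0.1503i)·(-0.0930-0.1607i)  (+0.1301+0.4582i)·(+0.2949+0.2471i)  (+0.0237-0.0313i)·(-0.2516-0.0915i)  (+0.4455+0.0000i)·(-0.2205+0.0000i)  (-0.0237-0.0313i)·(+0.2516-0.0915i)  (+0.1301-0.4582i)·(+0.2949-0.2471i)  (-0.3870+0.1503i)·(+0.0930-0.1607i)
Y_3^0(R⁻¹ n̂) = -0.289300+0.000000i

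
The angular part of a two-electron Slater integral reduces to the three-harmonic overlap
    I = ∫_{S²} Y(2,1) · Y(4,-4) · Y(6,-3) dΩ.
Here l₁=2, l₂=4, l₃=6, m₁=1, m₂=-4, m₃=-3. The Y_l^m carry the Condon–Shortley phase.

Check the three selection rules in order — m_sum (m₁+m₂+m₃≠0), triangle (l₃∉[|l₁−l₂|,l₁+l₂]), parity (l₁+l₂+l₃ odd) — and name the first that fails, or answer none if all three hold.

m_sum

Σmᵢ = -6  ✗
l₃∈[|l₁−l₂|,l₁+l₂]=[2,6], have l₃=6
Σlᵢ = 12 ⇒ even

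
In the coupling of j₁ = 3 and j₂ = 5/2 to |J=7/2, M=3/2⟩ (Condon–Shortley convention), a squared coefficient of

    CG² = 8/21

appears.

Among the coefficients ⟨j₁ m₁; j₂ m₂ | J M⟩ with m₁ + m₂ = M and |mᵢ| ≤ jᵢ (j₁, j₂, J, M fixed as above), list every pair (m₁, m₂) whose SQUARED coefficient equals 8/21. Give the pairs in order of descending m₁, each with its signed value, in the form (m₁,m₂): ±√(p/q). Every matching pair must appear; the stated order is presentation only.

(-1,5/2): +√(8/21)

Admissible pairs with m₁+m₂ = M = 3/2: (-1,5/2), (0,3/2), (1,1/2), (2,-1/2), (3,-3/2)
  (m₁,m₂)=(3,-3/2): CG² = 2/7, CG = +√(2/7)
  (m₁,m₂)=(2,-1/2): CG² = 2/21, CG = +√(2/21)
  (m₁,m₂)=(1,1/2): CG² = 5/21, CG = −√(5/21)
  (m₁,m₂)=(0,3/2): CG² = 0/1, CG = 0
  (m₁,m₂)=(-1,5/2): CG² = 8/21, CG = +√(8/21)   ← matches the target
Pairs with CG² = 8/21: (-1,5/2): +√(8/21)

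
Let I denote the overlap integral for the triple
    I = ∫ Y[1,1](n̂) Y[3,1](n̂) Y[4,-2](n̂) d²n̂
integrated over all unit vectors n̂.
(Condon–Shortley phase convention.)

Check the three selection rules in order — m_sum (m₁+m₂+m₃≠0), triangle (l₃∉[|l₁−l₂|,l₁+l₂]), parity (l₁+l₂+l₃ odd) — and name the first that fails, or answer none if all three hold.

azimuthal sum: 1 + 1 − 2 = 0  ✓
2 ≤ 4 ≤ 4 (triangle on l)  ✓
L = 1 + 3 + 4 = 8 (even)  ✓

none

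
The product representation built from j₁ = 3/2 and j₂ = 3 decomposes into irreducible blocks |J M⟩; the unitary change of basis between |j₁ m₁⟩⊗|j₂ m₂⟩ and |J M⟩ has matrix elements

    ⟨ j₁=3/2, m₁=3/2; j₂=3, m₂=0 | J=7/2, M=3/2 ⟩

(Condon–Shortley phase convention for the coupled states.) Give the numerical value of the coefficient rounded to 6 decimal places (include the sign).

triangle: 1!*2!*5!/9! = 240/362880
(j±m)!: 3!*0!*3!*3!*5!*2! = 51840
prefactor² = (2J+1)*Δ*N² = 1920/7
  k=0: +1/(0!*1!*0!*3!*2!*2!) = 1/24
Σ = 1/24  ⇒  CG² = 1920/7*(1/24)² = 10/21
CG = +√(10/21) = +0.690066

+0.690066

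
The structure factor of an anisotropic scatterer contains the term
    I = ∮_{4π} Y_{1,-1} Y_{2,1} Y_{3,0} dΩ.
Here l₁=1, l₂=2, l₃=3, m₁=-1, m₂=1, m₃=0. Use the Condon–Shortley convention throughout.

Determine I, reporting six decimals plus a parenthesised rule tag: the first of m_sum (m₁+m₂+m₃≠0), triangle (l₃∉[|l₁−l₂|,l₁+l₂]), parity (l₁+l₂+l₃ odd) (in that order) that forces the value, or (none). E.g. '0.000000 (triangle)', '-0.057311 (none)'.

m-sum 0 ✓  L=6 even ✓  1≤3≤3 ✓
Π(2lᵢ+1) = 3×5×7 = 105
triangle coeff Δ(1,2,3) = 1/105
Σ_t [0,0]: t=0:+1/4 = 1/4
(3j)²=3/35 [(1 2 3; 0 0 0)], sign=-1
Σ_t [0,0]: t=0:+1/12 = 1/12
(3j)²=1/35 [(1 2 3; -1 1 0)], sign=-1
⇒ 4πI² = 9/35
I = (+1)√(9/35/(4π)) = 0.14304817
No selection rule forces the value: the integral is nonzero (none).

0.143048 (none)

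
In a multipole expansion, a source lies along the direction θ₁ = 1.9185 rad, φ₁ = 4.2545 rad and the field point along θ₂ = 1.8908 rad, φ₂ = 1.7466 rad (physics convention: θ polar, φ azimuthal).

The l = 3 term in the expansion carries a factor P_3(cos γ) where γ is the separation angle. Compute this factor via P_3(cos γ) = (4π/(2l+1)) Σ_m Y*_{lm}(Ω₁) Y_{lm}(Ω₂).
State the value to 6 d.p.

Term-by-term m-sum for l=3 (normalisation 4π/7 = 1.795196):
  m=-3: (0.339999, 0.067906) × (0.179603, 0.308361) = (0.040125, 0.117039)  (running Σ = (0.040125, 0.117039))
  m=-2: (0.187504, -0.244097) × (0.271951, -0.099766) = (0.026639, -0.085089)  (running Σ = (0.066765, 0.031950))
  m=-1: (0.056342, 0.114326) × (0.027108, 0.152602) = (-0.015919, 0.011697)  (running Σ = (0.050846, 0.043647))
  m=0: (0.307652, -0.000000) × (0.294089, 0.000000) = (0.090477, 0.000000)  (running Σ = (0.141323, 0.043647))
  m=1: (-0.056342, 0.114326) × (-0.027108, 0.152602) = (-0.015919, -0.011697)  (running Σ = (0.125404, 0.031950))
  m=2: (0.187504, 0.244097) × (0.271951, 0.099766) = (0.026639, 0.085089)  (running Σ = (0.152043, 0.117039))
  m=3: (-0.339999, 0.067906) × (-0.179603, 0.308361) = (0.040125, -0.117039)  (running Σ = (0.192169, 0.000000))
Accumulated sum (0.192169, 0.000000); after 4π/(2l+1) scaling, (0.344980, 0.000000) ⇒ P_3 = 0.344980

0.344980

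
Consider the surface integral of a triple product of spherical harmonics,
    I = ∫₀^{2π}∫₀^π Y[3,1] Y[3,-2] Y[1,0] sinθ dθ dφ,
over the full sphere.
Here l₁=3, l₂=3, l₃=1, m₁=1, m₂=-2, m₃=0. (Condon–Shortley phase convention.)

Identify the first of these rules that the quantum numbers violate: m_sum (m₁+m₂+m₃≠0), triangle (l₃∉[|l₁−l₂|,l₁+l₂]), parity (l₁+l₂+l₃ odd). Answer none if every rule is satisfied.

azimuthal sum: 1 − 2 + 0 = -1  ✗
0 ≤ 1 ≤ 6 (triangle on l)
L = 3 + 3 + 1 = 7 (odd)

m_sum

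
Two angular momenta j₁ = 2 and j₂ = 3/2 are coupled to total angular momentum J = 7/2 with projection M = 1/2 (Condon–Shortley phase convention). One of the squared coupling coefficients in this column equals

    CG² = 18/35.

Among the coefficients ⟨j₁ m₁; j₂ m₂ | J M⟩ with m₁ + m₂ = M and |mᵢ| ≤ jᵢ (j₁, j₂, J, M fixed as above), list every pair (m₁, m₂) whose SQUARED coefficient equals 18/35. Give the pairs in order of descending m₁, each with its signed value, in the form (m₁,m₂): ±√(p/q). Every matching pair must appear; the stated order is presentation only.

Admissible pairs with m₁+m₂ = M = 1/2: (-1,3/2), (0,1/2), (1,-1/2), (2,-3/2)
  (m₁,m₂)=(2,-3/2): CG² = 1/35, CG = +√(1/35)
  (m₁,m₂)=(1,-1/2): CG² = 12/35, CG = +√(12/35)
  (m₁,m₂)=(0,1/2): CG² = 18/35, CG = +√(18/35)   ← matches the target
  (m₁,m₂)=(-1,3/2): CG² = 4/35, CG = +√(4/35)
Pairs with CG² = 18/35: (0,1/2): +√(18/35)

(0,1/2): +√(18/35)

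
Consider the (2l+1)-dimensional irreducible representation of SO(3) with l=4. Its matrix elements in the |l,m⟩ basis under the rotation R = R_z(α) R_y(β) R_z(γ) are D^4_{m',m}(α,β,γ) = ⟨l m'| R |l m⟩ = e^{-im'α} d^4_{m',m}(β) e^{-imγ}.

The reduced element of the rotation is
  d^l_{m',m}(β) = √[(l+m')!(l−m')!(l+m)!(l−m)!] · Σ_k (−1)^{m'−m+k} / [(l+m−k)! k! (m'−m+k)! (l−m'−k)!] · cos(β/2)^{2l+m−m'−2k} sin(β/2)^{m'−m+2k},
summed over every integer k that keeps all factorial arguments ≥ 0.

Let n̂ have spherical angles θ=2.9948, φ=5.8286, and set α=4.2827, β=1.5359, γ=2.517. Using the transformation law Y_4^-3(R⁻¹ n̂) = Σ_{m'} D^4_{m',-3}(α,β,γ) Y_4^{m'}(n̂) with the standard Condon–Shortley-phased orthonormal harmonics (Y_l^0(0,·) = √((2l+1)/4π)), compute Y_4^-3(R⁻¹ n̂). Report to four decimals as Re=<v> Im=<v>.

Re=-0.0261 Im=-0.0284

Need the full column D^4_{m',-3} for m'=−4..4 at α=4.2827, β=1.5359, γ=2.5170.
cos(β/2)=0.719336, sin(β/2)=0.694662
d^4_{-4,-3}: single k=1 term ⇒ +0.195813;  D = +0.176239-0.085338i
d^4_{-3,-3}: k∈[0..1] ⇒ +0.071689 -0.467990 = -0.396301;  D = -0.008422-0.396211i
d^4_{-2,-3}: k∈[0..1] ⇒ -0.259037 +0.724712 = +0.465676;  D = -0.427371-0.184955i
d^4_{-1,-3}: k∈[0..1] ⇒ +0.530651 -0.824786 = -0.294135;  D = -0.218657+0.196734i
d^4_{0,-3}: k∈[0..1] ⇒ -0.763914 +0.712406 = -0.051508;  D = -0.015368-0.049162i
d^4_{1,-3}: k∈[0..1] ⇒ +0.824786 -0.461504 = +0.363281;  D = -0.360369-0.045907i
d^4_{2,-3}: k∈[0..1] ⇒ -0.675848 +0.210093 = -0.465755;  D = -0.245979+0.395502i
d^4_{3,-3}: k∈[0..1] ⇒ +0.407008 -0.054224 = +0.352785;  D = +0.194723+0.294177i
d^4_{4,-3}: single k=0 term ⇒ -0.158815;  D = +0.156911-0.024521i
Y_4^{m'}(θ=2.9948,φ=5.8286) and Σ D·Y over m':
  (+0.1762-0.0853i)·(-0.0000+0.0002i)  (-0.0084-0.3962i)·(-0.0008-0.0038i)  (-0.4274-0.1850i)·(+0.0257+0.0330i)  (-0.2187+0.1967i)·(-0.2368-0.1157i)  (-0.0154-0.0492i)·(+0.7575+0.0000i)  (-0.3604-0.0459i)·(+0.2368-0.1157i)  (-0.2460+0.3955i)·(+0.0257-0.0330i)  (+0.1947+0.2942i)·(+0.0008-0.0038i)  (+0.1569-0.0245i)·(-0.0000-0.0002i)
Y_4^-3(R⁻¹ n̂) = -0.026119-0.028408i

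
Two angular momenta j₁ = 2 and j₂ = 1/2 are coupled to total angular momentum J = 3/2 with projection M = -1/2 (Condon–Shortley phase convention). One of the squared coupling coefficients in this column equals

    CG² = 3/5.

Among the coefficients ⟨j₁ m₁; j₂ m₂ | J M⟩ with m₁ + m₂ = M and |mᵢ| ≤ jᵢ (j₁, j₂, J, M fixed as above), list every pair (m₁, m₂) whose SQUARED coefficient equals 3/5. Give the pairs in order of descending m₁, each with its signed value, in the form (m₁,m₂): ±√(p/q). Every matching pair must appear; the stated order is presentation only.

(-1,1/2): −√(3/5)

Admissible pairs with m₁+m₂ = M = -1/2: (-1,1/2), (0,-1/2)
  (m₁,m₂)=(0,-1/2): CG² = 2/5, CG = +√(2/5)
  (m₁,m₂)=(-1,1/2): CG² = 3/5, CG = −√(3/5)   ← matches the target
Pairs with CG² = 3/5: (-1,1/2): −√(3/5)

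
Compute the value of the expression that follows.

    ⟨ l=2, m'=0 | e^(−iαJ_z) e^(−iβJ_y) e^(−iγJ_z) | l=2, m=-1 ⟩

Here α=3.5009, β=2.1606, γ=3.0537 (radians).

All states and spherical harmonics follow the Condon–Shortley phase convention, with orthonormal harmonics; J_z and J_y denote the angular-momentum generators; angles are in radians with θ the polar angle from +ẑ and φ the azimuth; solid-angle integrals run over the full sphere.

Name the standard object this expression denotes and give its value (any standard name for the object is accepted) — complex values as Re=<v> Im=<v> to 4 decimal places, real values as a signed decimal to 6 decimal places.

This is a Wigner D-matrix element — the rotation-matrix element ⟨l m'| R(α,β,γ) |l m⟩ in the angular-momentum basis.
First d^2_{0,-1}(β=2.1606), then the phase factors e^{-i(0)α} and e^{-i(-1)γ}:
c=cos(2.160600/2)=0.471064, s=sin(2.160600/2)=0.882099; N=√[2·2·1·6]=4.898979
k∈{0,1} keeps every argument non-negative
  k=0: (−1)^1·4.8990/(2)·0.4711^3·0.8821^1 = -0.225856
  k=1: (−1)^2·4.8990/(2)·0.4711^1·0.8821^3 = +0.791968
d^2_{0,-1}(2.1606) = -0.225856 +0.791968 = +0.566112
Attach z-rotation phases: D = e^{-i(0)(3.5009)}·(+0.566112)·e^{-i(-1)(3.0537)} = -0.563926+0.049693i

Wigner D-matrix element, Re=-0.5639 Im=0.0497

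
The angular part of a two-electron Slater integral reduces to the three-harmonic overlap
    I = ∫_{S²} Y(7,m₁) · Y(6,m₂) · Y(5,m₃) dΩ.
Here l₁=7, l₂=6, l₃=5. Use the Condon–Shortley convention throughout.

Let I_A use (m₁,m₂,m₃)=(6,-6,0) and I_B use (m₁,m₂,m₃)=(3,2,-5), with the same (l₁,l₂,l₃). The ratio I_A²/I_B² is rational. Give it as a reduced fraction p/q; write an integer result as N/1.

14157/13720

Same 7,6,5: normalisation and zero-m 3j drop out of the ratio.
A: Δ: 8! 6! 4! / 19! → 1/174594420; sum: t=0:+1/116121600 = 1/116121600; 3j²(7 6 5; 6 -6 0) = Δ·Π!·Σ² = 165/9044  (sign -1)
B: Δ: 8! 6! 4! / 19! → 1/174594420; sum: t=4:+1/9953280 = 1/9953280; 3j²(7 6 5; 3 2 -5) = Δ·Π!·Σ² = 2450/138567  (sign +1)
I_A²/I_B² = (165/9044)/(2450/138567) = 14157/13720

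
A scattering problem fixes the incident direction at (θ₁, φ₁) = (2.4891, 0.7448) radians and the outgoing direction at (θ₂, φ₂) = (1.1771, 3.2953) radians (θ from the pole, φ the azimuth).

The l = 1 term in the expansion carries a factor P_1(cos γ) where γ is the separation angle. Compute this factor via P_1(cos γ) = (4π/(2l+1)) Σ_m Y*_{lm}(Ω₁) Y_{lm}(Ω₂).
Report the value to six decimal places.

-0.770385

Addition theorem: P_1(cos γ) = (4π/3) Σ_m Y*_{lm}(Ω₁) Y_{lm}(Ω₂), m = −1…1:
  [-1]  conj(Y_{1,-1})(Ω₁) = +0.154230+0.142190i ; Y_{1,-1}(Ω₂) = -0.315301+0.048849i ; Δ = -0.055575-0.037298i
  [+0]  conj(Y_{1,0})(Ω₁) = -0.388230-0.000000i ; Y_{1,0}(Ω₂) = +0.187430+0.000000i ; Δ = -0.072766-0.000000i
  [+1]  conj(Y_{1,1})(Ω₁) = -0.154230+0.142190i ; Y_{1,1}(Ω₂) = +0.315301+0.048849i ; Δ = -0.055575+0.037298i
Total Σ_m = -0.183916+0.000000i. Multiply by 4.188790: -0.770385+0.000000i. P_1(cos γ) = -0.770385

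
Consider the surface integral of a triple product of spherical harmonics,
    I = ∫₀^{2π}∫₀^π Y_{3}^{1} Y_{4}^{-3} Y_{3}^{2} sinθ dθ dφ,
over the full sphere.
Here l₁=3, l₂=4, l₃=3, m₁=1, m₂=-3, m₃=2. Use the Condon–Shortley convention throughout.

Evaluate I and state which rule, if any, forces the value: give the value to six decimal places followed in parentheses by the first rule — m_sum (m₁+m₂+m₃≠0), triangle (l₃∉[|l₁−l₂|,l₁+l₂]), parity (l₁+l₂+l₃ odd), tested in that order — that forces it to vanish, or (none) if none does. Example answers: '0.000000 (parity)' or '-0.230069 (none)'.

-0.095955 (none)

Rules hold: Σm=0, L=10 even, 1≤3≤7.
N = 7·9·7 = 441
Δ = 4!·2!·4!/11! = 1/34650
Racah Σ t=1..3: t=1:−1/72 t=2:+1/16 t=3:−1/72 = 5/144
⇒ 3j(3 4 3; 0 0 0)² = 2/77, sgn -1
Racah Σ t=0..1: t=0:+1/288 t=1:−1/144 = -1/288
⇒ 3j(3 4 3; 1 -3 2)² = 1/99, sgn +1
4πI² = N·(3j₀)²·(3jₘ)² = 14/121
I = -1·√(0.115702/4π) = -0.09595473
No selection rule forces the value: the integral is nonzero (none).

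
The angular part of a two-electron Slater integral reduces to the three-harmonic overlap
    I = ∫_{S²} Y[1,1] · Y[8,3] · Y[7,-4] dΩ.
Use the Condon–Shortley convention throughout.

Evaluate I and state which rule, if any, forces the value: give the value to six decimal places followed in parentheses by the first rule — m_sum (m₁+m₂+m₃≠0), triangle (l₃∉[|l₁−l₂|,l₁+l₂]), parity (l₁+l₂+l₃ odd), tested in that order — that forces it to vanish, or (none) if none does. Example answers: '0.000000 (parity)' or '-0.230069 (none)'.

Rules hold: Σm=0, L=16 even, 7≤7≤9.
N = 3·17·15 = 765
Δ = 2!·0!·14!/17! = 1/2040
Racah Σ t=1..1: t=1:−1/25401600 = -1/25401600
⇒ 3j(1 8 7; 0 0 0)² = 8/255, sgn +1
Racah Σ t=0..0: t=0:+1/479001600 = 1/479001600
⇒ 3j(1 8 7; 1 3 -4)² = 1/204, sgn -1
4πI² = N·(3j₀)²·(3jₘ)² = 2/17
I = -1·√(0.117647/4π) = -0.09675772
No selection rule forces the value: the integral is nonzero (none).

-0.096758 (none)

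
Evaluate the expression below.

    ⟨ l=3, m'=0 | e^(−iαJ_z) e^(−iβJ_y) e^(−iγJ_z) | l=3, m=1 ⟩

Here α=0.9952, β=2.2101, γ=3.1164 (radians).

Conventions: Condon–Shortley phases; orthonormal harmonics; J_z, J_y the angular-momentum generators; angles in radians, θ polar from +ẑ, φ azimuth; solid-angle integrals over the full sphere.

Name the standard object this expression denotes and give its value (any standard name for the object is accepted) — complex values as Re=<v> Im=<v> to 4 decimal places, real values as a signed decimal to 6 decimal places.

This is a Wigner D-matrix element — the rotation-matrix element ⟨l m'| R(α,β,γ) |l m⟩ in the angular-momentum basis.
D^3_{0,1}(0.9952,2.2101,3.1164) = e^{-i·0·0.9952}·d^3_{0,1}(2.2101)·e^{-i·1·3.1164}. Compute d first:
c=cos(2.210100/2)=0.449090, s=sin(2.210100/2)=0.893487; N=√[6·6·24·2]=41.569219
k: max(0,(1)−(0))=1 … min(3+(1),3−(0))=3
  k=1: (−1)^0·41.5692/(12)·0.4491^5·0.8935^1 = +0.056539
  k=2: (−1)^1·41.5692/(4)·0.4491^3·0.8935^3 = -0.671391
  k=3: (−1)^2·41.5692/(12)·0.4491^1·0.8935^5 = +0.885858
d^3_{0,1}(2.2101) = +0.056539 -0.671391 +0.885858 = +0.271005
Attach z-rotation phases: D = e^{-i(0)(0.9952)}·(+0.271005)·e^{-i(1)(3.1164)} = -0.270919-0.006827i

Wigner D-matrix element, Re=-0.2709 Im=-0.0068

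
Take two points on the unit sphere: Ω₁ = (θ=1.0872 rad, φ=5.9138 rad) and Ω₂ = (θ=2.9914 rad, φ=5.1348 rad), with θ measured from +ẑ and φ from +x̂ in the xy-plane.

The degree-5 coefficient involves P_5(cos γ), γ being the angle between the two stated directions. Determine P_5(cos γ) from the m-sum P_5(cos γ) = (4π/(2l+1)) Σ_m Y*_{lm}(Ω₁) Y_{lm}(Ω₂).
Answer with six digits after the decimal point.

-0.309475

Addition theorem: P_5(cos γ) = (4π/11) Σ_m Y*_{lm}(Ω₁) Y_{lm}(Ω₂), m = −5…5:
  term(m=-5) = -0.00001 - 0.00001j   from Y*(Ω₁)=-0.06882 - 0.24288j, Y(Ω₂)=0.00003 - 0.00002j
  term(m=-4) = 0.00030 - 0.00001j   from Y*(Ω₁)=0.03904 - 0.41744j, Y(Ω₂)=0.00009 + 0.00072j
  term(m=-3) = -0.00142 + 0.00148j   from Y*(Ω₁)=0.10133 - 0.20317j, Y(Ω₂)=-0.00862 - 0.00270j
  term(m=-2) = 0.00020 + 0.01574j   from Y*(Ω₁)=-0.16047 + 0.14616j, Y(Ω₂)=0.04814 - 0.05423j
  term(m=-1) = -0.07463 - 0.07368j   from Y*(Ω₁)=-0.27637 + 0.10700j, Y(Ω₂)=0.14506 + 0.32275j
  term(m=+0) = -0.11980 + 0.00000j   from Y*(Ω₁)=0.15286 + 0.00000j, Y(Ω₂)=-0.78374 + 0.00000j
  term(m=+1) = -0.07463 + 0.07368j   from Y*(Ω₁)=0.27637 + 0.10700j, Y(Ω₂)=-0.14506 + 0.32275j
  term(m=+2) = 0.00020 - 0.01574j   from Y*(Ω₁)=-0.16047 - 0.14616j, Y(Ω₂)=0.04814 + 0.05423j
  term(m=+3) = -0.00142 - 0.00148j   from Y*(Ω₁)=-0.10133 - 0.20317j, Y(Ω₂)=0.00862 - 0.00270j
  term(m=+4) = 0.00030 + 0.00001j   from Y*(Ω₁)=0.03904 + 0.41744j, Y(Ω₂)=0.00009 - 0.00072j
  term(m=+5) = -0.00001 + 0.00001j   from Y*(Ω₁)=0.06882 - 0.24288j, Y(Ω₂)=-0.00003 - 0.00002j
Σ over m = -0.27090 - 0.00000j; ×(4π/11) → -0.30948 - 0.00000j. Real part: -0.309475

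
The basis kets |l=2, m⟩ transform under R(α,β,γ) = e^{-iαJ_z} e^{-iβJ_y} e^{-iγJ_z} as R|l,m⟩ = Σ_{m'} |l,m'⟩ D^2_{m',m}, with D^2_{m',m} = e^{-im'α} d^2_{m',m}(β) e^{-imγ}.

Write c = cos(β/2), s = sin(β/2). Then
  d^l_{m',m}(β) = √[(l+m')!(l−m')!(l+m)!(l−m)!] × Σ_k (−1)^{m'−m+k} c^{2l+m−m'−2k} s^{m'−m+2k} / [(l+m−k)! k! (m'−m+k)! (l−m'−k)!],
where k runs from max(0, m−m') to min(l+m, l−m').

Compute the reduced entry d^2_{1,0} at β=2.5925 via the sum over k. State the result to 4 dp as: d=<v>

d=0.5452

d^2_{1,0}(β=2.5925) via the finite sum:
c=cos(2.592500/2)=0.271110, s=sin(2.592500/2)=0.962548; N=√[6·1·2·2]=4.898979
The bounds max(0,m−m')=0 and min(l+m,l−m')=1 give 2 terms
  k=0: (−1)^1·4.8990/(2)·0.2711^3·0.9625^1 = -0.046982
  k=1: (−1)^2·4.8990/(2)·0.2711^1·0.9625^3 = +0.592228
d^2_{1,0}(2.5925) = -0.046982 +0.592228 = +0.545246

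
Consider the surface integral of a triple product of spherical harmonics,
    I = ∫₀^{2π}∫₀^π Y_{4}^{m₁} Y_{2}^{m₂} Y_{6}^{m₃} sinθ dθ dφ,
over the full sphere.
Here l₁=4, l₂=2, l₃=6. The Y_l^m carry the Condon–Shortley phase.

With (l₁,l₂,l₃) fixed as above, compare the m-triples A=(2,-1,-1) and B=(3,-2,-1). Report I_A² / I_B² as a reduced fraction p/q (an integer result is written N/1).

14/1

Same 4,2,6: normalisation and zero-m 3j drop out of the ratio.
A: Δ: 0! 8! 4! / 13! → 1/6435; sum: t=0:+1/8640 = 1/8640; 3j²(4 2 6; 2 -1 -1) = Δ·Π!·Σ² = 14/1287  (sign -1)
B: Δ: 0! 8! 4! / 13! → 1/6435; sum: t=0:+1/120960 = 1/120960; 3j²(4 2 6; 3 -2 -1) = Δ·Π!·Σ² = 1/1287  (sign -1)
I_A²/I_B² = (14/1287)/(1/1287) = 14/1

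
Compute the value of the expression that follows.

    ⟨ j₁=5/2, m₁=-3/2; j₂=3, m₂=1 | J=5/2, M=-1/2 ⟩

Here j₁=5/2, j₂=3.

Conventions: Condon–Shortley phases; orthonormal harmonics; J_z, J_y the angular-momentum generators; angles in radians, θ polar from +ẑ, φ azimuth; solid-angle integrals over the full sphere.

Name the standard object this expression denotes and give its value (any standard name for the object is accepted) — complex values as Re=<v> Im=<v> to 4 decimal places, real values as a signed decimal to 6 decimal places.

Clebsch–Gordan coefficient, +√(1/35) ≈ +0.169031

This is a Clebsch–Gordan (vector-coupling) coefficient.
j₁+j₂−J=3  J+j₁−j₂=2  J−j₁+j₂=3  j₁+j₂+J+1=9
(j₁±m₁, j₂±m₂, J±M) = (1,4,4,2,2,3)
P² = 576/35
sum k=2..3:
  [2] +1/8 = 1/8
  [3] −1/12 = -1/12
S = 1/24
C² = P²·S² = 1/35 ; C = +0.169031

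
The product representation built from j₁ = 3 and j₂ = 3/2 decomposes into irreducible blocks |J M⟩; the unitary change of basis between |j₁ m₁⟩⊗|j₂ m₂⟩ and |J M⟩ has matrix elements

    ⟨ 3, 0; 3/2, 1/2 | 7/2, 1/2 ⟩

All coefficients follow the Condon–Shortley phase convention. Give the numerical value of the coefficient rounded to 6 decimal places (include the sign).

−√(2/21) = -0.308607

j₁+j₂−J=1  J+j₁−j₂=5  J−j₁+j₂=2  j₁+j₂+J+1=9
(j₁±m₁, j₂±m₂, J±M) = (3,3,2,1,4,3)
P² = 384/7
sum k=0..1:
  [0] +1/24 = 1/24
  [1] −1/12 = -1/12
S = -1/24
C² = P²·S² = 2/21 ; C = -0.308607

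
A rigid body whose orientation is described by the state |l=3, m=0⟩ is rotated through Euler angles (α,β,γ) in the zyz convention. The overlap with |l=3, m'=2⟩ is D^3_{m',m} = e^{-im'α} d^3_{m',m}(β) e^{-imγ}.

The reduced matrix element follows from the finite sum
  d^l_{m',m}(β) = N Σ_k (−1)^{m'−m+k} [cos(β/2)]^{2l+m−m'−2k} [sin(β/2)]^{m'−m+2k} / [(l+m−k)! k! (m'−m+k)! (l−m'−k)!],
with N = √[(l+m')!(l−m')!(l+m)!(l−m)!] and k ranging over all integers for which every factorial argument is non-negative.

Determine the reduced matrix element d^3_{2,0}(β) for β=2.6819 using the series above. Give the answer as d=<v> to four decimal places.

d^3_{2,0}(β=2.6819) via the finite sum:
c=cos(2.681900/2)=0.227828, s=sin(2.681900/2)=0.973701; N=√[120·1·6·6]=65.726707
k∈{0,1} keeps every argument non-negative
  k=0: (−1)^2·65.7267/(12)·0.2278^4·0.9737^2 = +0.013991
  k=1: (−1)^3·65.7267/(12)·0.2278^2·0.9737^4 = -0.255551
d^3_{2,0}(2.6819) = +0.013991 -0.255551 = -0.241560

d=-0.2416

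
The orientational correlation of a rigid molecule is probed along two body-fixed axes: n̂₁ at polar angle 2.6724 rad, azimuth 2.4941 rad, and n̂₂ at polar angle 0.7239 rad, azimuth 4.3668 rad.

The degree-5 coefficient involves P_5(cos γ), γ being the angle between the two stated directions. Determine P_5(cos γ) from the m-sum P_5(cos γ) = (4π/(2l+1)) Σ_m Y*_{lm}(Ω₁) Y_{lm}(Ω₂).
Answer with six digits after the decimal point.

Term-by-term m-sum for l=5 (normalisation 4π/11 = 1.142397):
  [-5]  conj(Y_{5,-5})(Ω₁) = +0.008732-0.000840i ; Y_{5,-5}(Ω₂) = -0.058421-0.009257i ; Δ = -0.000518-0.000032i
  [-4]  conj(Y_{5,-4})(Ω₁) = +0.046606+0.028678i ; Y_{5,-4}(Ω₂) = +0.039638+0.207849i ; Δ = -0.004113+0.010824i
  [-3]  conj(Y_{5,-3})(Ω₁) = +0.071548+0.183552i ; Y_{5,-3}(Ω₂) = +0.350554-0.207298i ; Δ = +0.063131+0.049513i
  [-2]  conj(Y_{5,-2})(Ω₁) = -0.116706+0.412354i ; Y_{5,-2}(Ω₂) = -0.293559-0.242867i ; Δ = +0.134407-0.092706i
  [-1]  conj(Y_{5,-1})(Ω₁) = -0.364212+0.275437i ; Y_{5,-1}(Ω₂) = +0.017359-0.048215i ; Δ = +0.006958+0.022342i
  [+0]  conj(Y_{5,0})(Ω₁) = +0.085113-0.000000i ; Y_{5,0}(Ω₂) = -0.389248+0.000000i ; Δ = -0.033130+0.000000i
  [+1]  conj(Y_{5,1})(Ω₁) = +0.364212+0.275437i ; Y_{5,1}(Ω₂) = -0.017359-0.048215i ; Δ = +0.006958-0.022342i
  [+2]  conj(Y_{5,2})(Ω₁) = -0.116706-0.412354i ; Y_{5,2}(Ω₂) = -0.293559+0.242867i ; Δ = +0.134407+0.092706i
  [+3]  conj(Y_{5,3})(Ω₁) = -0.071548+0.183552i ; Y_{5,3}(Ω₂) = -0.350554-0.207298i ; Δ = +0.063131-0.049513i
  [+4]  conj(Y_{5,4})(Ω₁) = +0.046606-0.028678i ; Y_{5,4}(Ω₂) = +0.039638-0.207849i ; Δ = -0.004113-0.010824i
  [+5]  conj(Y_{5,5})(Ω₁) = -0.008732-0.000840i ; Y_{5,5}(Ω₂) = +0.058421-0.009257i ; Δ = -0.000518+0.000032i
Σ over m = +0.366600+0.000000i; ×(4π/11) → +0.418803+0.000000i. Real part: 0.418803

0.418803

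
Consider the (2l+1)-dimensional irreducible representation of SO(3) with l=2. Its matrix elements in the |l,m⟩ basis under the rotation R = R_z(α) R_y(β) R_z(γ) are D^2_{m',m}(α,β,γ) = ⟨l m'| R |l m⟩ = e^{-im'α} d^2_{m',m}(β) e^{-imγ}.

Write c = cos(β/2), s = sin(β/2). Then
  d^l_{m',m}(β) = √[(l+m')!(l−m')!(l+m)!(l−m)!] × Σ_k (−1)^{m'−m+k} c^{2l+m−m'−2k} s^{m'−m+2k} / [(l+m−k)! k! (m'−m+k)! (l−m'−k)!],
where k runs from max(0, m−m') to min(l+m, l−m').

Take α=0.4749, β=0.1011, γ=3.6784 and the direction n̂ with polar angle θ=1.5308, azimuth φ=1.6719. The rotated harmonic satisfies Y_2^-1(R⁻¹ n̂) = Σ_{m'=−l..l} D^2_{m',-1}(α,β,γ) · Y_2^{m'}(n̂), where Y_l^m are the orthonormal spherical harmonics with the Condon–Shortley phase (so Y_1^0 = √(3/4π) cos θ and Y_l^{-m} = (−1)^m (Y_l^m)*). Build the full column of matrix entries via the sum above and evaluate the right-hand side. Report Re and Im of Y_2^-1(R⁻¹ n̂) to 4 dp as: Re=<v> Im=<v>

Re=-0.0464 Im=0.0364

Need the full column D^2_{m',-1} for m'=−2..2 at α=0.4749, β=0.1011, γ=3.6784.
cos(β/2)=0.998723, sin(β/2)=0.050528
d^2_{-2,-1}: single k=1 term ⇒ +0.100670;  D = -0.008465-0.100314i
d^2_{-1,-1}: k∈[0..1] ⇒ +0.994900 -0.007640 = +0.987260;  D = -0.523657-0.836939i
d^2_{0,-1}: k∈[0..1] ⇒ -0.123295 +0.000316 = -0.122980;  D = +0.105682+0.062891i
d^2_{1,-1}: k∈[0..1] ⇒ +0.007640 -0.000007 = +0.007633;  D = -0.007619-0.000472i
d^2_{2,-1}: single k=0 term ⇒ -0.000258;  D = +0.000236-0.000103i
Y_2^{m'}(θ=1.5308,φ=1.6719) and Σ D·Y over m':
  (-0.0085-0.1003i)·(-0.3778+0.0775i)  (-0.5237-0.8369i)·(-0.0031-0.0307i)  (+0.1057+0.0629i)·(-0.3139+0.0000i)  (-0.0076-0.0005i)·(+0.0031-0.0307i)  (+0.0002-0.0001i)·(-0.3778-0.0775i)
Y_2^-1(R⁻¹ n̂) = -0.046409+0.036444i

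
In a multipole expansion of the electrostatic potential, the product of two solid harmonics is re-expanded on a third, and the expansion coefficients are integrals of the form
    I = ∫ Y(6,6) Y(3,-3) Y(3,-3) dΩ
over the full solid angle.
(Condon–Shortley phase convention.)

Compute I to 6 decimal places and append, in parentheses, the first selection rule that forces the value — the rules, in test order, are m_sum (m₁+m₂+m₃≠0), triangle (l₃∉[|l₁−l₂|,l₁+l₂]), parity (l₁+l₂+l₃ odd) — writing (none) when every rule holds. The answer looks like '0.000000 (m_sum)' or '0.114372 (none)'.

Checks pass: Σm=0; 12 even; l₃=3∈[3,9].
(2·6+1)(2·3+1)(2·3+1) = 637
Δ: 6! 6! 0! / 13! → 1/12012
sum: t=3:−1/1296 = -1/1296
3j²(6 3 3; 0 0 0) = Δ·Π!·Σ² = 100/3003  (sign +1)
sum: t=0:+1/518400 = 1/518400
3j²(6 3 3; 6 -3 -3) = Δ·Π!·Σ² = 1/13  (sign +1)
combine: 4πI² = 637·100/3003·1/13 = 700/429
take √, sign +1: I = 0.36034246
No selection rule forces the value: the integral is nonzero (none).

0.360342 (none)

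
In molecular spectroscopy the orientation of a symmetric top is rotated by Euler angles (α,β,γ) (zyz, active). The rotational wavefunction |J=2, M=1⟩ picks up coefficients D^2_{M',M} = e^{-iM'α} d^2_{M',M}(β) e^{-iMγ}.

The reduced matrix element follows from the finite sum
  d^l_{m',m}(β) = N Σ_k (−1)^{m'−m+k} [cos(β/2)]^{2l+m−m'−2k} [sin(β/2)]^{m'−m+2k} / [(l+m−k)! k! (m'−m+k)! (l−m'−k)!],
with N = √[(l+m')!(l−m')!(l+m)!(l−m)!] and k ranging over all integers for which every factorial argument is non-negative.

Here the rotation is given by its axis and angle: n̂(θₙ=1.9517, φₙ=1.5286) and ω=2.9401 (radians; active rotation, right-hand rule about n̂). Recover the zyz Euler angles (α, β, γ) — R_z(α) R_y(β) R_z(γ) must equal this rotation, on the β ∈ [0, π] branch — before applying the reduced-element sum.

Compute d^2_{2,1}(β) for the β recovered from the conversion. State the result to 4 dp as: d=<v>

d=-0.1040

Axis–angle → zyz. n̂ = (sinθₙcosφₙ, sinθₙsinφₙ, cosθₙ) = (+0.039160, +0.927503, -0.371760), ω = 2.9401.
R = I cosω + sinω [n̂]ₓ + (1−cosω) n̂n̂ᵀ gives
  R = [-0.976733, +0.146309, +0.156801; -0.002493, +0.723350, -0.690477; -0.214445, -0.674803, -0.706155]
β = atan2(√(R₁₃²+R₂₃²), R₃₃) = 2.354849; α = atan2(R₂₃, R₁₃) mod 2π = 4.935692; γ = atan2(R₃₂, −R₃₁) mod 2π = 5.020085
d^2_{2,1}(β=2.3548) via the finite sum:
Half-angle: c=0.383305, s=0.923622. N=√(24·1·6·1)=12.000000
The bounds max(0,m−m')=0 and min(l+m,l−m')=0 give 1 term
  k=0: (−1)^1·12.0000/(6)·0.3833^3·0.9236^1 = -0.104030
d^2_{2,1}(2.3548) = -0.104030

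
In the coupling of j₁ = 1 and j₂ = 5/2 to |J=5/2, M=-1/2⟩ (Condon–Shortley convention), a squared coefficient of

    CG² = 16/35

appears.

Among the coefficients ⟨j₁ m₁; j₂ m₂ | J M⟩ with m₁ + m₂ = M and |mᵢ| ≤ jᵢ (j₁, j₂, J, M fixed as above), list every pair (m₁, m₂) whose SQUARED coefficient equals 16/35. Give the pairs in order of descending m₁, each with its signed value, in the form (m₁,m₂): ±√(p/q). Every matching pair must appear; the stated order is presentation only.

(1,-3/2): +√(16/35)

Admissible pairs with m₁+m₂ = M = -1/2: (-1,1/2), (0,-1/2), (1,-3/2)
  (m₁,m₂)=(1,-3/2): CG² = 16/35, CG = +√(16/35)   ← matches the target
  (m₁,m₂)=(0,-1/2): CG² = 1/35, CG = +√(1/35)
  (m₁,m₂)=(-1,1/2): CG² = 18/35, CG = −√(18/35)
Pairs with CG² = 16/35: (1,-3/2): +√(16/35)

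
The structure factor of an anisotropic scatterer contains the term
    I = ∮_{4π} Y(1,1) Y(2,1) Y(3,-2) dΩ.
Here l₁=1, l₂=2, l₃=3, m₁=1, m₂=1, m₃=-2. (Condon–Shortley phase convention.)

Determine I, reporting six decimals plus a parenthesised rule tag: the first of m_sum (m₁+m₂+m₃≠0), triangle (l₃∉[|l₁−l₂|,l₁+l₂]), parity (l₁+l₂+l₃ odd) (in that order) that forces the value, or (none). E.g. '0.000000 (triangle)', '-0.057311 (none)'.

0.261169 (none)

Checks pass: Σm=0; 6 even; l₃=3∈[1,3].
(2·1+1)(2·2+1)(2·3+1) = 105
Δ: 0! 2! 4! / 7! → 1/105
sum: t=0:+1/4 = 1/4
3j²(1 2 3; 0 0 0) = Δ·Π!·Σ² = 3/35  (sign -1)
sum: t=0:+1/12 = 1/12
3j²(1 2 3; 1 1 -2) = Δ·Π!·Σ² = 2/21  (sign -1)
combine: 4πI² = 105·3/35·2/21 = 6/7
take √, sign +1: I = 0.26116903
No selection rule forces the value: the integral is nonzero (none).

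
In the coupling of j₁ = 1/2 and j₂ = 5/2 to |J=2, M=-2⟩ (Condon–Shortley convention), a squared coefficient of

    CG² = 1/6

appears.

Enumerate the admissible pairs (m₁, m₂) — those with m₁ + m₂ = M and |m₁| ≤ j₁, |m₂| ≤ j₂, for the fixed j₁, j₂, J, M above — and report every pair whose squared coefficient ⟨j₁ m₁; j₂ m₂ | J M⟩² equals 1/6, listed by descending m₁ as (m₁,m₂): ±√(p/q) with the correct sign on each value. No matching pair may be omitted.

Admissible pairs with m₁+m₂ = M = -2: (-1/2,-3/2), (1/2,-5/2)
  (m₁,m₂)=(1/2,-5/2): CG² = 5/6, CG = +√(5/6)
  (m₁,m₂)=(-1/2,-3/2): CG² = 1/6, CG = −√(1/6)   ← matches the target
Pairs with CG² = 1/6: (-1/2,-3/2): −√(1/6)

(-1/2,-3/2): −√(1/6)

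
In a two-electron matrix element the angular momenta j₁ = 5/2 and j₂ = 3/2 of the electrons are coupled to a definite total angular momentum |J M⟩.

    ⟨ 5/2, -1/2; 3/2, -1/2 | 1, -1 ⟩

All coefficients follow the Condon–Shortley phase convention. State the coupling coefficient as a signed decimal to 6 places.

−√(3/20) ≈ -0.387298

j₁+j₂−J=3  J+j₁−j₂=2  J−j₁+j₂=0  j₁+j₂+J+1=6
(j₁±m₁, j₂±m₂, J±M) = (2,3,1,2,0,2)
P² = 12/5
sum k=1..1:
  [1] −1/4 = -1/4
S = -1/4
C² = P²·S² = 3/20 ; C = -0.387298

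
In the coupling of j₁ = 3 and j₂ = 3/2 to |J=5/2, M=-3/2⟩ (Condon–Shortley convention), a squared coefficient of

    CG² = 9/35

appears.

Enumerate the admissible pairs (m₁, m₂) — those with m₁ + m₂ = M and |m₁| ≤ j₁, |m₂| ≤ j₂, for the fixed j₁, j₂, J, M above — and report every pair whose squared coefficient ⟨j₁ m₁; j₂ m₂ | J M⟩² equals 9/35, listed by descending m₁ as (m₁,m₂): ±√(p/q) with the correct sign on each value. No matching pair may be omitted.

(0,-3/2): +√(9/35)

Admissible pairs with m₁+m₂ = M = -3/2: (-3,3/2), (-2,1/2), (-1,-1/2), (0,-3/2)
  (m₁,m₂)=(0,-3/2): CG² = 9/35, CG = +√(9/35)   ← matches the target
  (m₁,m₂)=(-1,-1/2): CG² = 7/20, CG = −√(7/20)
  (m₁,m₂)=(-2,1/2): CG² = 1/14, CG = +√(1/14)
  (m₁,m₂)=(-3,3/2): CG² = 9/28, CG = +√(9/28)
Pairs with CG² = 9/35: (0,-3/2): +√(9/35)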